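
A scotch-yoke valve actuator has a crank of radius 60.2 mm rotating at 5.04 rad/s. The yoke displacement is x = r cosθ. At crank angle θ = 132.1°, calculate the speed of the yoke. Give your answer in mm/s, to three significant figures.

225

ω = 5.04 rad/s
x = r cosθ ⇒ ẋ = −rω sinθ.
|v| = rω|sinθ| = 0.0602·5.04·|sin 132.1°| = 0.22512 m/s = 225.12 mm/s.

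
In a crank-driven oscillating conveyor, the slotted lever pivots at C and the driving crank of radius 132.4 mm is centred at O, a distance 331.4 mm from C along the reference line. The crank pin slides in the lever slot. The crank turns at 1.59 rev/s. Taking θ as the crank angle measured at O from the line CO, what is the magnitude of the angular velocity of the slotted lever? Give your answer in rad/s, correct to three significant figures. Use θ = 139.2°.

ω = 9.99 rad/s (from 1.59 rev/s).
Crank pin A relative to C: A = (d + r cosθ, r sinθ); lever angle φ = atan2(r sinθ, d + r cosθ).
Differentiating tanφ: φ̇ = rω(d cosθ + r)/(d² + r² + 2dr cosθ).
d² + r² + 2dr cosθ = |CA|² = 0.0609258 m²;  d cosθ + r = -0.11847 m.
|ω_lever| = |0.1324·9.99·-0.11847| / 0.0609258 = 2.572 rad/s.

2.57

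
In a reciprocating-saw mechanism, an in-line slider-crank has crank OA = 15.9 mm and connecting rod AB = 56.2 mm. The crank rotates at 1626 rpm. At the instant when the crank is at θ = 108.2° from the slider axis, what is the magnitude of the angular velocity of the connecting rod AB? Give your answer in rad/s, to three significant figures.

15.6

ω = 170.3 rad/s (converted from 1626 rpm).
The rod makes angle φ with the slider axis where L sinφ = r sinθ; differentiating, L cosφ·φ̇ = r ω cosθ.
L cosφ = √(L² − r² sin²θ) = 0.054132 m.
|ω_rod| = r ω |cosθ| / √(L² − r² sin²θ) = 0.0159·170.3·0.31233/0.054132 = 15.621 rad/s.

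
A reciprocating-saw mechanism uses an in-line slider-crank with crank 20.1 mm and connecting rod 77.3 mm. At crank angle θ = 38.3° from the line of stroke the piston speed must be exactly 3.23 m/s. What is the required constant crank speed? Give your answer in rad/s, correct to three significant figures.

215

For an in-line slider-crank, |v_piston| = rω|sinθ|·[1 + r cosθ/√(L² − r² sin²θ)].
With r = 0.0201 m, L = 0.0773 m, θ = 38.3°: the bracketed kinematic factor |dx/dθ| = 0.015033 m.
ω = v/|dx/dθ| = 3.23/0.015033 = 214.86 rad/s.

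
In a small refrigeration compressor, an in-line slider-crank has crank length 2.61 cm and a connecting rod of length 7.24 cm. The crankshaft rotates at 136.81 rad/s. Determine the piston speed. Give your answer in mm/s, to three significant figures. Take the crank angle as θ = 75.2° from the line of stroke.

ω = 136.8 rad/s
For an in-line slider-crank, x = r cosθ + √(L² − r² sin²θ), so v = −rω sinθ·[1 + r cosθ/√(L² − r² sin²θ)].
With r = 0.0261 m, L = 0.0724 m, θ = 75.2°: √(L² − r² sin²θ) = 0.06786 m.
v = −0.0261·136.8·0.96682·[1 + 0.0261·0.25545/0.06786] = -3.7915 m/s.
|v| = 3.7915 m/s = 3791.5 mm/s.

3790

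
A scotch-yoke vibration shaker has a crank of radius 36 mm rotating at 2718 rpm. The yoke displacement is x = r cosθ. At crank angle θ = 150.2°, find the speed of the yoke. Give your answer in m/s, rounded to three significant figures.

5.09

ω = 284.6 rad/s (from 2718 rpm).
x = r cosθ ⇒ ẋ = −rω sinθ.
|v| = rω|sinθ| = 0.036·284.6·|sin 150.2°| = 5.0923 m/s.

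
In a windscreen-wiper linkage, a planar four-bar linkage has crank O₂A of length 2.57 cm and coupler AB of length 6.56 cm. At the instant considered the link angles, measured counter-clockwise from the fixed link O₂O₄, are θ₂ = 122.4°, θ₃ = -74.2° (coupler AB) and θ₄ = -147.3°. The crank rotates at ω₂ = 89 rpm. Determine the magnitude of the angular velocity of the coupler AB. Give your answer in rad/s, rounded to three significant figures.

3.82

ω₂ = 9.32 rad/s (from 89 rpm).
Differentiating the loop-closure r₂e^{iθ₂}+r₃e^{iθ₃}=r₁+r₄e^{iθ₄} gives r₂ω₂e^{iθ₂}+r₃ω₃e^{iθ₃}=r₄ω₄e^{iθ₄}.
Eliminating the other unknown: ω₃ = r₂ω₂ sin(θ₄−θ₂) / [r₃ sin(θ₃−θ₄)].
Numerator sine = +0.99999; denominator sine = +0.95681.
Result = 0.0257·9.32·(+0.99999) / (0.0656·(+0.95681)) = +3.8161 rad/s; magnitude 3.8161 rad/s.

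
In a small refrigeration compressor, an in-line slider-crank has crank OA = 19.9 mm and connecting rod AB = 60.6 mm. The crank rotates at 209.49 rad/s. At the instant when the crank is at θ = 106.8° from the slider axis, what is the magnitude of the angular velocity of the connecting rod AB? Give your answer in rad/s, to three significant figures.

20.9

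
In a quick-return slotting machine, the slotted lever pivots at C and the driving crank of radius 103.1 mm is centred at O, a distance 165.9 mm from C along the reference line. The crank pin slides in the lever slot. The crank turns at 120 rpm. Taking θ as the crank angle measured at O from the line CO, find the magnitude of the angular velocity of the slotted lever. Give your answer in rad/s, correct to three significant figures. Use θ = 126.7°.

0.289

ω = 12.57 rad/s (from 120 rpm).
Crank pin A relative to C: A = (d + r cosθ, r sinθ); lever angle φ = atan2(r sinθ, d + r cosθ).
Differentiating tanφ: φ̇ = rω(d cosθ + r)/(d² + r² + 2dr cosθ).
d² + r² + 2dr cosθ = |CA|² = 0.0177085 m²;  d cosθ + r = +0.003954 m.
|ω_lever| = |0.1031·12.57·+0.003954| / 0.0177085 = 0.28928 rad/s.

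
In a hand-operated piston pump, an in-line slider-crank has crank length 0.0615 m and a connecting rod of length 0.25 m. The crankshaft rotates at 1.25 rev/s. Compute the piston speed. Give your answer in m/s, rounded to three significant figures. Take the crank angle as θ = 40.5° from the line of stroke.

ω = 2π·1.25 = 7.854 rad/s
For an in-line slider-crank, x = r cosθ + √(L² − r² sin²θ), so v = −rω sinθ·[1 + r cosθ/√(L² − r² sin²θ)].
With r = 0.0615 m, L = 0.25 m, θ = 40.5°: √(L² − r² sin²θ) = 0.24679 m.
v = −0.0615·7.854·0.64945·[1 + 0.0615·0.76041/0.24679] = -0.37314 m/s.
|v| = 0.37314 m/s.

0.373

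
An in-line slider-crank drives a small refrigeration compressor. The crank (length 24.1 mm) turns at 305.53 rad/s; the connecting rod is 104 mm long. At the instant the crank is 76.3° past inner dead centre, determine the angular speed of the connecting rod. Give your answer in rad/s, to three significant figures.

17.2

ω = 305.5 rad/s
The rod makes angle φ with the slider axis where L sinφ = r sinθ; differentiating, L cosφ·φ̇ = r ω cosθ.
L cosφ = √(L² − r² sin²θ) = 0.10133 m.
|ω_rod| = r ω |cosθ| / √(L² − r² sin²θ) = 0.0241·305.5·0.23684/0.10133 = 17.21 rad/s.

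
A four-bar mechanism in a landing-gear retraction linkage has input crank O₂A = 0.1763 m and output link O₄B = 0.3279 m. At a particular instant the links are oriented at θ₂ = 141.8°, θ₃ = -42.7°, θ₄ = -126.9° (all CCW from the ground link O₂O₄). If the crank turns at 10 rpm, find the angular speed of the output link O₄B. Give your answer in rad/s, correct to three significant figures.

0.0444

ω₂ = 1.047 rad/s (from 10 rpm).
Differentiating the loop-closure r₂e^{iθ₂}+r₃e^{iθ₃}=r₁+r₄e^{iθ₄} gives r₂ω₂e^{iθ₂}+r₃ω₃e^{iθ₃}=r₄ω₄e^{iθ₄}.
Eliminating the other unknown: ω₄ = r₂ω₂ sin(θ₂−θ₃) / [r₄ sin(θ₄−θ₃)].
Numerator sine = -0.07846; denominator sine = -0.99488.
Result = 0.1763·1.047·(-0.07846) / (0.3279·(-0.99488)) = +0.044403 rad/s; magnitude 0.044403 rad/s.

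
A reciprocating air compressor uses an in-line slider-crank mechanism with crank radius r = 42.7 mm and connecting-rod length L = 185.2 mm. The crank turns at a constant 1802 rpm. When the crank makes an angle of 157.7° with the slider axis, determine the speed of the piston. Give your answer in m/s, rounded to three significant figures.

2.40

ω = 2π·1802/60 = 188.7 rad/s
For an in-line slider-crank, x = r cosθ + √(L² − r² sin²θ), so v = −rω sinθ·[1 + r cosθ/√(L² − r² sin²θ)].
With r = 0.0427 m, L = 0.1852 m, θ = 157.7°: √(L² − r² sin²θ) = 0.18449 m.
v = −0.0427·188.7·0.37946·[1 + 0.0427·-0.92521/0.18449] = -2.4028 m/s.
|v| = 2.4028 m/s.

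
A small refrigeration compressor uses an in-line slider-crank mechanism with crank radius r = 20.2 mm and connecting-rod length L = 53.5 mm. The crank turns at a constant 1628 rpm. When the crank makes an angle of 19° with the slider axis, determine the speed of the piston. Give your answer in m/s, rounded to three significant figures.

ω = 2π·1628/60 = 170.5 rad/s
For an in-line slider-crank, x = r cosθ + √(L² − r² sin²θ), so v = −rω sinθ·[1 + r cosθ/√(L² − r² sin²θ)].
With r = 0.0202 m, L = 0.0535 m, θ = 19°: √(L² − r² sin²θ) = 0.053094 m.
v = −0.0202·170.5·0.32557·[1 + 0.0202·0.94552/0.053094] = -1.5245 m/s.
|v| = 1.5245 m/s.

1.52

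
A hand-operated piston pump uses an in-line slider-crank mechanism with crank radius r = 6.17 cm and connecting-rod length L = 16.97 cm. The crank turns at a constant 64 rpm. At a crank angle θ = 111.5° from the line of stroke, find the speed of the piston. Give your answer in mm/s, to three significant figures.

ω = 2π·64/60 = 6.702 rad/s
For an in-line slider-crank, x = r cosθ + √(L² − r² sin²θ), so v = −rω sinθ·[1 + r cosθ/√(L² − r² sin²θ)].
With r = 0.0617 m, L = 0.1697 m, θ = 111.5°: √(L² − r² sin²θ) = 0.1597 m.
v = −0.0617·6.702·0.93042·[1 + 0.0617·-0.36650/0.1597] = -0.33026 m/s.
|v| = 0.33026 m/s = 330.26 mm/s.

330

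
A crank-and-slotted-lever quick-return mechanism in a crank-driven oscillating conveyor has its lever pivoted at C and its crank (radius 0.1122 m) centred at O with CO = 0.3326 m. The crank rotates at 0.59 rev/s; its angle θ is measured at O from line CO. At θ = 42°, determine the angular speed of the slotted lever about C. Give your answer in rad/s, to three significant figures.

ω = 3.707 rad/s (from 0.59 rev/s).
Crank pin A relative to C: A = (d + r cosθ, r sinθ); lever angle φ = atan2(r sinθ, d + r cosθ).
Differentiating tanφ: φ̇ = rω(d cosθ + r)/(d² + r² + 2dr cosθ).
d² + r² + 2dr cosθ = |CA|² = 0.178677 m²;  d cosθ + r = +0.35937 m.
|ω_lever| = |0.1122·3.707·+0.35937| / 0.178677 = 0.83656 rad/s.

0.837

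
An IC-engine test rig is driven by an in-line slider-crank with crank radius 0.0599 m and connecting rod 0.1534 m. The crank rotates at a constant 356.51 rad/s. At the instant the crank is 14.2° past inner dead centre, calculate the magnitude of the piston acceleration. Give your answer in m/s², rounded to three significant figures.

ω = 356.5 rad/s
x(θ) = r cosθ + √(L² − r² sin²θ); with ω constant, a = ω²·d²x/dθ².
d²x/dθ² = −r cosθ − r²(cos2θ)/√u − r⁴ sin²2θ/(4u^{3/2}),  u = L² − r² sin²θ = 0.0233156 m².
Substituting r = 0.0599 m, L = 0.1534 m, θ = 14.2°: d²x/dθ² = -0.078944 m.
a = ω²·d²x/dθ² = (356.5)²·(-0.078944) = -10034 m/s²;  |a| = 10034 m/s².

10000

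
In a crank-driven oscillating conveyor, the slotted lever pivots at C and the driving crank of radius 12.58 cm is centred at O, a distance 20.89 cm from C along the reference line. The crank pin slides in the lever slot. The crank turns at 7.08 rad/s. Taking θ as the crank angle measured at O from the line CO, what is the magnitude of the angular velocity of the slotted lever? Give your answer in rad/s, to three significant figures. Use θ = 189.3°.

ω = 7.08 rad/s
Crank pin A relative to C: A = (d + r cosθ, r sinθ); lever angle φ = atan2(r sinθ, d + r cosθ).
Differentiating tanφ: φ̇ = rω(d cosθ + r)/(d² + r² + 2dr cosθ).
d² + r² + 2dr cosθ = |CA|² = 0.00759646 m²;  d cosθ + r = -0.080354 m.
|ω_lever| = |0.1258·7.08·-0.080354| / 0.00759646 = 9.4213 rad/s.

9.42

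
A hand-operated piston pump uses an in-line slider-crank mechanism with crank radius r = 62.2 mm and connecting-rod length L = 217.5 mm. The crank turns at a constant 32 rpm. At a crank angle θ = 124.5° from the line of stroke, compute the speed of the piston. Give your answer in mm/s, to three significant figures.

143

ω = 2π·32/60 = 3.351 rad/s
For an in-line slider-crank, x = r cosθ + √(L² − r² sin²θ), so v = −rω sinθ·[1 + r cosθ/√(L² − r² sin²θ)].
With r = 0.0622 m, L = 0.2175 m, θ = 124.5°: √(L² − r² sin²θ) = 0.21137 m.
v = −0.0622·3.351·0.82413·[1 + 0.0622·-0.56641/0.21137] = -0.14315 m/s.
|v| = 0.14315 m/s = 143.15 mm/s.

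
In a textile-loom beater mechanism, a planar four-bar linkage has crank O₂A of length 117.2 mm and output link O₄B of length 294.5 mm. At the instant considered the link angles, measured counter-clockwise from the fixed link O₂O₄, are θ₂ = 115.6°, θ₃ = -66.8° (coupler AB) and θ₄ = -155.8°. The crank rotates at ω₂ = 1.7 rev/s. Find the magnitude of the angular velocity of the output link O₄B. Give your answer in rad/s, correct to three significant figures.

ω₂ = 10.68 rad/s (from 1.7 rev/s).
Differentiating the loop-closure r₂e^{iθ₂}+r₃e^{iθ₃}=r₁+r₄e^{iθ₄} gives r₂ω₂e^{iθ₂}+r₃ω₃e^{iθ₃}=r₄ω₄e^{iθ₄}.
Eliminating the other unknown: ω₄ = r₂ω₂ sin(θ₂−θ₃) / [r₄ sin(θ₄−θ₃)].
Numerator sine = -0.04188; denominator sine = -0.99985.
Result = 0.1172·10.68·(-0.04188) / (0.2945·(-0.99985)) = +0.17803 rad/s; magnitude 0.17803 rad/s.

0.178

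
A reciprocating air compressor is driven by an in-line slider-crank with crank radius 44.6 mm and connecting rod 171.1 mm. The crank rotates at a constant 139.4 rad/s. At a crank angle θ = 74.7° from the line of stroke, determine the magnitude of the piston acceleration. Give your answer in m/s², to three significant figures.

28.9

ω = 139.4 rad/s
x(θ) = r cosθ + √(L² − r² sin²θ); with ω constant, a = ω²·d²x/dθ².
d²x/dθ² = −r cosθ − r²(cos2θ)/√u − r⁴ sin²2θ/(4u^{3/2}),  u = L² − r² sin²θ = 0.0274246 m².
Substituting r = 0.0446 m, L = 0.1711 m, θ = 74.7°: d²x/dθ² = -0.0014863 m.
a = ω²·d²x/dθ² = (139.4)²·(-0.0014863) = -28.883 m/s²;  |a| = 28.883 m/s².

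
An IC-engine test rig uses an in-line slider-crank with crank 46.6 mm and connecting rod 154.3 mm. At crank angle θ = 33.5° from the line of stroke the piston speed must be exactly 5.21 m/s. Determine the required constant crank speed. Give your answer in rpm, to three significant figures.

1540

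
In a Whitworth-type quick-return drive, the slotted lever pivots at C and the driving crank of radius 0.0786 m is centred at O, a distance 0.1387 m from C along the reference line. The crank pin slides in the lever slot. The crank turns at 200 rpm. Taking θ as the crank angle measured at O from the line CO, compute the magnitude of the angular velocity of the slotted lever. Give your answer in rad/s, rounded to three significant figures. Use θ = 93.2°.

ω = 20.94 rad/s (from 200 rpm).
Crank pin A relative to C: A = (d + r cosθ, r sinθ); lever angle φ = atan2(r sinθ, d + r cosθ).
Differentiating tanφ: φ̇ = rω(d cosθ + r)/(d² + r² + 2dr cosθ).
d² + r² + 2dr cosθ = |CA|² = 0.0241985 m²;  d cosθ + r = +0.070858 m.
|ω_lever| = |0.0786·20.94·+0.070858| / 0.0241985 = 4.8203 rad/s.

4.82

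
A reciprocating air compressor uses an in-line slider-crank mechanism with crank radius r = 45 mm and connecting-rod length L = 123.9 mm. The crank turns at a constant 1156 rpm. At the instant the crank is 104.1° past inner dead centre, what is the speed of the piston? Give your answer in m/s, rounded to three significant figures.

ω = 2π·1156/60 = 121.1 rad/s
For an in-line slider-crank, x = r cosθ + √(L² − r² sin²θ), so v = −rω sinθ·[1 + r cosθ/√(L² − r² sin²θ)].
With r = 0.045 m, L = 0.1239 m, θ = 104.1°: √(L² − r² sin²θ) = 0.11596 m.
v = −0.045·121.1·0.96987·[1 + 0.045·-0.24362/0.11596] = -4.7839 m/s.
|v| = 4.7839 m/s.

4.78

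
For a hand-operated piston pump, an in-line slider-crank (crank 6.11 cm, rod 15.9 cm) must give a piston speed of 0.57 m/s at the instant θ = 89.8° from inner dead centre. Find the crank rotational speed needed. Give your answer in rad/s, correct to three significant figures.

9.32

For an in-line slider-crank, |v_piston| = rω|sinθ|·[1 + r cosθ/√(L² − r² sin²θ)].
With r = 0.0611 m, L = 0.159 m, θ = 89.8°: the bracketed kinematic factor |dx/dθ| = 0.061188 m.
ω = v/|dx/dθ| = 0.57/0.061188 = 9.3155 rad/s.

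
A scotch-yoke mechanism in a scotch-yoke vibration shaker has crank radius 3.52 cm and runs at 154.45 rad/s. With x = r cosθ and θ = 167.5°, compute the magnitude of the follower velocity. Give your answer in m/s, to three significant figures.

1.18

ω = 154.4 rad/s
x = r cosθ ⇒ ẋ = −rω sinθ.
|v| = rω|sinθ| = 0.0352·154.4·|sin 167.5°| = 1.1767 m/s.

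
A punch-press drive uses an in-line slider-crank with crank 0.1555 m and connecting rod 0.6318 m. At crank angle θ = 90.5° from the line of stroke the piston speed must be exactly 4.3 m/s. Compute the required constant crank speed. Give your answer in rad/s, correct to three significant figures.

27.7

For an in-line slider-crank, |v_piston| = rω|sinθ|·[1 + r cosθ/√(L² − r² sin²θ)].
With r = 0.1555 m, L = 0.6318 m, θ = 90.5°: the bracketed kinematic factor |dx/dθ| = 0.15515 m.
ω = v/|dx/dθ| = 4.3/0.15515 = 27.715 rad/s.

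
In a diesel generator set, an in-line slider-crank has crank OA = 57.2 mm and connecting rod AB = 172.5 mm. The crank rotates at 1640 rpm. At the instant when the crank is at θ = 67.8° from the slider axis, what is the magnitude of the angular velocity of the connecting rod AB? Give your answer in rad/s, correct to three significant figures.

ω = 171.7 rad/s (converted from 1640 rpm).
The rod makes angle φ with the slider axis where L sinφ = r sinθ; differentiating, L cosφ·φ̇ = r ω cosθ.
L cosφ = √(L² − r² sin²θ) = 0.16417 m.
|ω_rod| = r ω |cosθ| / √(L² − r² sin²θ) = 0.0572·171.7·0.37784/0.16417 = 22.609 rad/s.

22.6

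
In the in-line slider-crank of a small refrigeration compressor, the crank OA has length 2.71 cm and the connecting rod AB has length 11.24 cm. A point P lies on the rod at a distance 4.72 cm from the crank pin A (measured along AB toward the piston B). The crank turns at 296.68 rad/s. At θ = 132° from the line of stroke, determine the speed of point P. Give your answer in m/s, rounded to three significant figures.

6.38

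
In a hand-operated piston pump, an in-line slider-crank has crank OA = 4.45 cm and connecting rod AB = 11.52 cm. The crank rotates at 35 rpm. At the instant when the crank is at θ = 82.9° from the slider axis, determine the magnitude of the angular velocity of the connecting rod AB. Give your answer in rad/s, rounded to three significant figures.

ω = 3.665 rad/s (converted from 35 rpm).
The rod makes angle φ with the slider axis where L sinφ = r sinθ; differentiating, L cosφ·φ̇ = r ω cosθ.
L cosφ = √(L² − r² sin²θ) = 0.1064 m.
|ω_rod| = r ω |cosθ| / √(L² − r² sin²θ) = 0.0445·3.665·0.12360/0.1064 = 0.18947 rad/s.

0.189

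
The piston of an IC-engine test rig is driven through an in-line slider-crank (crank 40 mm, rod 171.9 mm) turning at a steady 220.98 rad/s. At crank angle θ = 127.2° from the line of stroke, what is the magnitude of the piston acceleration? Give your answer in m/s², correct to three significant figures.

ω = 221 rad/s
x(θ) = r cosθ + √(L² − r² sin²θ); with ω constant, a = ω²·d²x/dθ².
d²x/dθ² = −r cosθ − r²(cos2θ)/√u − r⁴ sin²2θ/(4u^{3/2}),  u = L² − r² sin²θ = 0.0285345 m².
Substituting r = 0.04 m, L = 0.1719 m, θ = 127.2°: d²x/dθ² = +0.026608 m.
a = ω²·d²x/dθ² = (221)²·(+0.026608) = +1299.3 m/s²;  |a| = 1299.3 m/s².

1300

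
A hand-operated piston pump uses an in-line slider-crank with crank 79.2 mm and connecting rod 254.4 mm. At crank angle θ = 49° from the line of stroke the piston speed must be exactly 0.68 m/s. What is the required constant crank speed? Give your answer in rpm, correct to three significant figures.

89.8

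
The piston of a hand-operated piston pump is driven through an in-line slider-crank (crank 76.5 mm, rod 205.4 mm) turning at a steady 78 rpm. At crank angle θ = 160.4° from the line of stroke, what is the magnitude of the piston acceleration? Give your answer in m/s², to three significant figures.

3.30

ω = 2π·78/60 = 8.168 rad/s
x(θ) = r cosθ + √(L² − r² sin²θ); with ω constant, a = ω²·d²x/dθ².
d²x/dθ² = −r cosθ − r²(cos2θ)/√u − r⁴ sin²2θ/(4u^{3/2}),  u = L² − r² sin²θ = 0.0415306 m².
Substituting r = 0.0765 m, L = 0.2054 m, θ = 160.4°: d²x/dθ² = +0.049409 m.
a = ω²·d²x/dθ² = (8.168)²·(+0.049409) = +3.2965 m/s²;  |a| = 3.2965 m/s².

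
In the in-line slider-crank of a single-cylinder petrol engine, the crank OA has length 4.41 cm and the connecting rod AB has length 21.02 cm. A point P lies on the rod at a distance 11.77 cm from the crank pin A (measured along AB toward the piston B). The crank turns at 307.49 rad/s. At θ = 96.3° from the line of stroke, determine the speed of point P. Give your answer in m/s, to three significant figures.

ω = 307.5 rad/s.  Crank-pin speed |V_A| = rω = 13.56 m/s, perpendicular to OA.
Rod angle: sinφ = −(r/L) sinθ ⇒ φ = -12.036°; ω_rod = −rω cosθ/√(L²−r²sin²θ) = +7.2383 rad/s.
V_P = V_A + ω_rod × AP, with AP = 0.1177 m along the rod.
Components: V_Px = −rω sinθ − a·ω_rod·sinφ = -13.301 m/s;  V_Py = rω cosθ + a·ω_rod·cosφ = -0.65482 m/s.
|V_P| = √(V_Px² + V_Py²) = 13.317 m/s.

13.3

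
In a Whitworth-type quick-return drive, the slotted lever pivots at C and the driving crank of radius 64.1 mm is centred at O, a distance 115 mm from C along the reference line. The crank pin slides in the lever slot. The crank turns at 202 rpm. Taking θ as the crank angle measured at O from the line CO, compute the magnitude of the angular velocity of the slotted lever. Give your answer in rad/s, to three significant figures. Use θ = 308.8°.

6.95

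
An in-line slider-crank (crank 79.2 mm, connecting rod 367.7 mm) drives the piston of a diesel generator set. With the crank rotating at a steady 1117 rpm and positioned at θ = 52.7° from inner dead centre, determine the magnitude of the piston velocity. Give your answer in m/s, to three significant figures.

ω = 2π·1117/60 = 117 rad/s
For an in-line slider-crank, x = r cosθ + √(L² − r² sin²θ), so v = −rω sinθ·[1 + r cosθ/√(L² − r² sin²θ)].
With r = 0.0792 m, L = 0.3677 m, θ = 52.7°: √(L² − r² sin²θ) = 0.36226 m.
v = −0.0792·117·0.79547·[1 + 0.0792·0.60599/0.36226] = -8.3457 m/s.
|v| = 8.3457 m/s.

8.35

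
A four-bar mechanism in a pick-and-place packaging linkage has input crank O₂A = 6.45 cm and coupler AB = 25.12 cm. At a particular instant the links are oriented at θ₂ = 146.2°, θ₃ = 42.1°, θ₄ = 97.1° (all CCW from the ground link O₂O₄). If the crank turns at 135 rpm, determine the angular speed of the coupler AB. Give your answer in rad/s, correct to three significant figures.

ω₂ = 14.14 rad/s (from 135 rpm).
Differentiating the loop-closure r₂e^{iθ₂}+r₃e^{iθ₃}=r₁+r₄e^{iθ₄} gives r₂ω₂e^{iθ₂}+r₃ω₃e^{iθ₃}=r₄ω₄e^{iθ₄}.
Eliminating the other unknown: ω₃ = r₂ω₂ sin(θ₄−θ₂) / [r₃ sin(θ₃−θ₄)].
Numerator sine = -0.75585; denominator sine = -0.81915.
Result = 0.0645·14.14·(-0.75585) / (0.2512·(-0.81915)) = +3.3495 rad/s; magnitude 3.3495 rad/s.

3.35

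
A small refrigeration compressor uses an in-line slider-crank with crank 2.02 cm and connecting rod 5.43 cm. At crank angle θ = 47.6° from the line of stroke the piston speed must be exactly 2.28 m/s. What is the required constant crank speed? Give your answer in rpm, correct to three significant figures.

1160

For an in-line slider-crank, |v_piston| = rω|sinθ|·[1 + r cosθ/√(L² − r² sin²θ)].
With r = 0.0202 m, L = 0.0543 m, θ = 47.6°: the bracketed kinematic factor |dx/dθ| = 0.018808 m.
ω = v/|dx/dθ| = 2.28/0.018808 = 121.22 rad/s.
N = 60ω/(2π) = 1157.6 rpm.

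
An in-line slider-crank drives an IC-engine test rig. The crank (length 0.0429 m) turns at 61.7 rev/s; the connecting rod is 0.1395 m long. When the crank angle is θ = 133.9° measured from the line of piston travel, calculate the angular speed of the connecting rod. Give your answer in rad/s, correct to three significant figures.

84.8

ω = 387.7 rad/s (converted from 61.7 rev/s).
The rod makes angle φ with the slider axis where L sinφ = r sinθ; differentiating, L cosφ·φ̇ = r ω cosθ.
L cosφ = √(L² − r² sin²θ) = 0.13603 m.
|ω_rod| = r ω |cosθ| / √(L² − r² sin²θ) = 0.0429·387.7·0.69340/0.13603 = 84.775 rad/s.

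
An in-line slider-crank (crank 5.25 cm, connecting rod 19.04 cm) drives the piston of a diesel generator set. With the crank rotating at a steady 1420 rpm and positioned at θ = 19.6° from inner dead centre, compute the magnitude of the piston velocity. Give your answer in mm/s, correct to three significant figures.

ω = 2π·1420/60 = 148.7 rad/s
For an in-line slider-crank, x = r cosθ + √(L² − r² sin²θ), so v = −rω sinθ·[1 + r cosθ/√(L² − r² sin²θ)].
With r = 0.0525 m, L = 0.1904 m, θ = 19.6°: √(L² − r² sin²θ) = 0.18958 m.
v = −0.0525·148.7·0.33545·[1 + 0.0525·0.94206/0.18958] = -3.302 m/s.
|v| = 3.302 m/s = 3302 mm/s.

3300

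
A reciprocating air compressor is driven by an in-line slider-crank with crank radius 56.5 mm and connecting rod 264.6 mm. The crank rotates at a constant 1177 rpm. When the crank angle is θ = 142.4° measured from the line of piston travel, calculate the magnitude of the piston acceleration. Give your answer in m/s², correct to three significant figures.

ω = 2π·1177/60 = 123.3 rad/s
x(θ) = r cosθ + √(L² − r² sin²θ); with ω constant, a = ω²·d²x/dθ².
d²x/dθ² = −r cosθ − r²(cos2θ)/√u − r⁴ sin²2θ/(4u^{3/2}),  u = L² − r² sin²θ = 0.0688248 m².
Substituting r = 0.0565 m, L = 0.2646 m, θ = 142.4°: d²x/dθ² = +0.041524 m.
a = ω²·d²x/dθ² = (123.3)²·(+0.041524) = +630.83 m/s²;  |a| = 630.83 m/s².

631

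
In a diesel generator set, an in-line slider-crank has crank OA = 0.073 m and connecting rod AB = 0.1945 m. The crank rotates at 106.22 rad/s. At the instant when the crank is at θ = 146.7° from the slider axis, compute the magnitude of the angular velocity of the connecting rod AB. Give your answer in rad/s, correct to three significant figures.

ω = 106.2 rad/s
The rod makes angle φ with the slider axis where L sinφ = r sinθ; differentiating, L cosφ·φ̇ = r ω cosθ.
L cosφ = √(L² − r² sin²θ) = 0.19033 m.
|ω_rod| = r ω |cosθ| / √(L² − r² sin²θ) = 0.073·106.2·0.83581/0.19033 = 34.052 rad/s.

34.1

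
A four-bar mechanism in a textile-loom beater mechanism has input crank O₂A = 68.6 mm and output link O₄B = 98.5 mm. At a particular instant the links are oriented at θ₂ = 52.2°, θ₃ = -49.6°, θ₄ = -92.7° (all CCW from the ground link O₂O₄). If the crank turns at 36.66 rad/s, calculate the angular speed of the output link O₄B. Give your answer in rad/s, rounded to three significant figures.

ω₂ = 36.66 rad/s
Differentiating the loop-closure r₂e^{iθ₂}+r₃e^{iθ₃}=r₁+r₄e^{iθ₄} gives r₂ω₂e^{iθ₂}+r₃ω₃e^{iθ₃}=r₄ω₄e^{iθ₄}.
Eliminating the other unknown: ω₄ = r₂ω₂ sin(θ₂−θ₃) / [r₄ sin(θ₄−θ₃)].
Numerator sine = +0.97887; denominator sine = -0.68327.
Result = 0.0686·36.66·(+0.97887) / (0.0985·(-0.68327)) = -36.577 rad/s; magnitude 36.577 rad/s.

36.6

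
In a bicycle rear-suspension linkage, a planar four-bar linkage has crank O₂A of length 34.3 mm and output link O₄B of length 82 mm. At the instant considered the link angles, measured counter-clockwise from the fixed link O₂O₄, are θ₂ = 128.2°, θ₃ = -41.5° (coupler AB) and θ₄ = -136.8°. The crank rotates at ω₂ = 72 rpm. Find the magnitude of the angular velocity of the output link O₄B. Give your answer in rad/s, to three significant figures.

0.566

ω₂ = 7.54 rad/s (from 72 rpm).
Differentiating the loop-closure r₂e^{iθ₂}+r₃e^{iθ₃}=r₁+r₄e^{iθ₄} gives r₂ω₂e^{iθ₂}+r₃ω₃e^{iθ₃}=r₄ω₄e^{iθ₄}.
Eliminating the other unknown: ω₄ = r₂ω₂ sin(θ₂−θ₃) / [r₄ sin(θ₄−θ₃)].
Numerator sine = +0.17880; denominator sine = -0.99572.
Result = 0.0343·7.54·(+0.17880) / (0.082·(-0.99572)) = -0.56634 rad/s; magnitude 0.56634 rad/s.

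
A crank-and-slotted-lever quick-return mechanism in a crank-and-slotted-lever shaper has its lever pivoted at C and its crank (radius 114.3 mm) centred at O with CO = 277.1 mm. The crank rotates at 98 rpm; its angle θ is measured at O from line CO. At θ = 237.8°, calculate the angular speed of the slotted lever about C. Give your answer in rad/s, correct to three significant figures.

ω = 10.26 rad/s (from 98 rpm).
Crank pin A relative to C: A = (d + r cosθ, r sinθ); lever angle φ = atan2(r sinθ, d + r cosθ).
Differentiating tanφ: φ̇ = rω(d cosθ + r)/(d² + r² + 2dr cosθ).
d² + r² + 2dr cosθ = |CA|² = 0.0560938 m²;  d cosθ + r = -0.03336 m.
|ω_lever| = |0.1143·10.26·-0.03336| / 0.0560938 = 0.69761 rad/s.

0.698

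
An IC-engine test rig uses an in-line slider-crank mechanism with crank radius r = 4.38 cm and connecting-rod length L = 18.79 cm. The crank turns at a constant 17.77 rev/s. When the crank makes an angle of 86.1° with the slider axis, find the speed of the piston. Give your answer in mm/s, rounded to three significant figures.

ω = 2π·17.8 = 111.7 rad/s
For an in-line slider-crank, x = r cosθ + √(L² − r² sin²θ), so v = −rω sinθ·[1 + r cosθ/√(L² − r² sin²θ)].
With r = 0.0438 m, L = 0.1879 m, θ = 86.1°: √(L² − r² sin²θ) = 0.18275 m.
v = −0.0438·111.7·0.99768·[1 + 0.0438·0.06802/0.18275] = -4.9586 m/s.
|v| = 4.9586 m/s = 4958.6 mm/s.

4960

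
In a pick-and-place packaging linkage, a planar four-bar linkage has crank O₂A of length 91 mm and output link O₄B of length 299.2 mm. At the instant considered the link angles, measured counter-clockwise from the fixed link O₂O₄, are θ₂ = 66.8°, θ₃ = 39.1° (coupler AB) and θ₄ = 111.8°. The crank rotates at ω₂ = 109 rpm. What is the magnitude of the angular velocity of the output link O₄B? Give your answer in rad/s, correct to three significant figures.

ω₂ = 11.41 rad/s (from 109 rpm).
Differentiating the loop-closure r₂e^{iθ₂}+r₃e^{iθ₃}=r₁+r₄e^{iθ₄} gives r₂ω₂e^{iθ₂}+r₃ω₃e^{iθ₃}=r₄ω₄e^{iθ₄}.
Eliminating the other unknown: ω₄ = r₂ω₂ sin(θ₂−θ₃) / [r₄ sin(θ₄−θ₃)].
Numerator sine = +0.46484; denominator sine = +0.95476.
Result = 0.091·11.41·(+0.46484) / (0.2992·(+0.95476)) = +1.6902 rad/s; magnitude 1.6902 rad/s.

1.69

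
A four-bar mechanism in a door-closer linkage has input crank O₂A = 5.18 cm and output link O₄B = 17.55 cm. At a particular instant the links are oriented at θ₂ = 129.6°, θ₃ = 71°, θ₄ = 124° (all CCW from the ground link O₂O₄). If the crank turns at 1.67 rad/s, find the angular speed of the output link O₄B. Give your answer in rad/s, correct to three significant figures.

ω₂ = 1.67 rad/s
Differentiating the loop-closure r₂e^{iθ₂}+r₃e^{iθ₃}=r₁+r₄e^{iθ₄} gives r₂ω₂e^{iθ₂}+r₃ω₃e^{iθ₃}=r₄ω₄e^{iθ₄}.
Eliminating the other unknown: ω₄ = r₂ω₂ sin(θ₂−θ₃) / [r₄ sin(θ₄−θ₃)].
Numerator sine = +0.85355; denominator sine = +0.79864.
Result = 0.0518·1.67·(+0.85355) / (0.1755·(+0.79864)) = +0.5268 rad/s; magnitude 0.5268 rad/s.

0.527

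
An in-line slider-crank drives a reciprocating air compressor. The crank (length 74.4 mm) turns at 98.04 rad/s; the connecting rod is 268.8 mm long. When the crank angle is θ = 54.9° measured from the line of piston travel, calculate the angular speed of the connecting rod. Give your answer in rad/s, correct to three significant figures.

16.0

ω = 98.04 rad/s
The rod makes angle φ with the slider axis where L sinφ = r sinθ; differentiating, L cosφ·φ̇ = r ω cosθ.
L cosφ = √(L² − r² sin²θ) = 0.26182 m.
|ω_rod| = r ω |cosθ| / √(L² − r² sin²θ) = 0.0744·98.04·0.57501/0.26182 = 16.02 rad/s.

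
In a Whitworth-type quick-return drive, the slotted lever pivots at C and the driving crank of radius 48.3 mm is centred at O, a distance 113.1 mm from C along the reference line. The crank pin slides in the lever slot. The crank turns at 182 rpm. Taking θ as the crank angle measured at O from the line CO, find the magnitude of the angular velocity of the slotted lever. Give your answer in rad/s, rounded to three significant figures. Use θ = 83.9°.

ω = 19.06 rad/s (from 182 rpm).
Crank pin A relative to C: A = (d + r cosθ, r sinθ); lever angle φ = atan2(r sinθ, d + r cosθ).
Differentiating tanφ: φ̇ = rω(d cosθ + r)/(d² + r² + 2dr cosθ).
d² + r² + 2dr cosθ = |CA|² = 0.0162855 m²;  d cosθ + r = +0.060318 m.
|ω_lever| = |0.0483·19.06·+0.060318| / 0.0162855 = 3.4095 rad/s.

3.41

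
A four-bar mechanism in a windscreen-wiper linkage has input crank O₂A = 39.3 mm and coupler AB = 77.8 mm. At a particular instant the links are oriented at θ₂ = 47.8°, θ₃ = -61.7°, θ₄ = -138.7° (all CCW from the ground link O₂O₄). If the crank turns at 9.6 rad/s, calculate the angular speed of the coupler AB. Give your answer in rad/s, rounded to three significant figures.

ω₂ = 9.6 rad/s
Differentiating the loop-closure r₂e^{iθ₂}+r₃e^{iθ₃}=r₁+r₄e^{iθ₄} gives r₂ω₂e^{iθ₂}+r₃ω₃e^{iθ₃}=r₄ω₄e^{iθ₄}.
Eliminating the other unknown: ω₃ = r₂ω₂ sin(θ₄−θ₂) / [r₃ sin(θ₃−θ₄)].
Numerator sine = +0.11320; denominator sine = +0.97437.
Result = 0.0393·9.6·(+0.11320) / (0.0778·(+0.97437)) = +0.5634 rad/s; magnitude 0.5634 rad/s.

0.563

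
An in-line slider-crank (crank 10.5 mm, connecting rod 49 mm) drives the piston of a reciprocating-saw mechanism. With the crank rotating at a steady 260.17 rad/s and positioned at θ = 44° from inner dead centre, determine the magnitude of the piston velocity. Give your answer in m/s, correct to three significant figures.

2.19

ω = 260.2 rad/s
For an in-line slider-crank, x = r cosθ + √(L² − r² sin²θ), so v = −rω sinθ·[1 + r cosθ/√(L² − r² sin²θ)].
With r = 0.0105 m, L = 0.049 m, θ = 44°: √(L² − r² sin²θ) = 0.048454 m.
v = −0.0105·260.2·0.69466·[1 + 0.0105·0.71934/0.048454] = -2.1935 m/s.
|v| = 2.1935 m/s.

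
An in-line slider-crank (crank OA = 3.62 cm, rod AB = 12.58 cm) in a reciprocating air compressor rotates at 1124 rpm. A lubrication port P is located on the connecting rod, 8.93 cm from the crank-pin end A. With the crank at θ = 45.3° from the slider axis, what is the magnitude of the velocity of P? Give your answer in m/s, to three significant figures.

ω = 117.7 rad/s.  Crank-pin speed |V_A| = rω = 4.2609 m/s, perpendicular to OA.
Rod angle: sinφ = −(r/L) sinθ ⇒ φ = -11.802°; ω_rod = −rω cosθ/√(L²−r²sin²θ) = -24.339 rad/s.
V_P = V_A + ω_rod × AP, with AP = 0.0893 m along the rod.
Components: V_Px = −rω sinθ − a·ω_rod·sinφ = -3.4732 m/s;  V_Py = rω cosθ + a·ω_rod·cosφ = +0.86959 m/s.
|V_P| = √(V_Px² + V_Py²) = 3.5804 m/s.

3.58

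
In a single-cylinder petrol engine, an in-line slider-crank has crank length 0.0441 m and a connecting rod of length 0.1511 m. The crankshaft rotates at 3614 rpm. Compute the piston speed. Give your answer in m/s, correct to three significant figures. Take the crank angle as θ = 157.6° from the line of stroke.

4.63

ω = 2π·3614/60 = 378.5 rad/s
For an in-line slider-crank, x = r cosθ + √(L² − r² sin²θ), so v = −rω sinθ·[1 + r cosθ/√(L² − r² sin²θ)].
With r = 0.0441 m, L = 0.1511 m, θ = 157.6°: √(L² − r² sin²θ) = 0.15016 m.
v = −0.0441·378.5·0.38107·[1 + 0.0441·-0.92455/0.15016] = -4.6332 m/s.
|v| = 4.6332 m/s.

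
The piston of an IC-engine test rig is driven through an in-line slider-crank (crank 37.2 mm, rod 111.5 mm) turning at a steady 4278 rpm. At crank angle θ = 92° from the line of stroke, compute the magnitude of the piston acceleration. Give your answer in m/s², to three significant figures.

2900

ω = 2π·4278/60 = 448 rad/s
x(θ) = r cosθ + √(L² − r² sin²θ); with ω constant, a = ω²·d²x/dθ².
d²x/dθ² = −r cosθ − r²(cos2θ)/√u − r⁴ sin²2θ/(4u^{3/2}),  u = L² − r² sin²θ = 0.0110501 m².
Substituting r = 0.0372 m, L = 0.1115 m, θ = 92°: d²x/dθ² = +0.014429 m.
a = ω²·d²x/dθ² = (448)²·(+0.014429) = +2895.8 m/s²;  |a| = 2895.8 m/s².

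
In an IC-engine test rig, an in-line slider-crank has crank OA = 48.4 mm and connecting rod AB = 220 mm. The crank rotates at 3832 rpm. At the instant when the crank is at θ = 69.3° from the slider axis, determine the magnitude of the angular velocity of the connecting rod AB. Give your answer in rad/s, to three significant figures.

ω = 401.3 rad/s (converted from 3832 rpm).
The rod makes angle φ with the slider axis where L sinφ = r sinθ; differentiating, L cosφ·φ̇ = r ω cosθ.
L cosφ = √(L² − r² sin²θ) = 0.21529 m.
|ω_rod| = r ω |cosθ| / √(L² − r² sin²θ) = 0.0484·401.3·0.35347/0.21529 = 31.888 rad/s.

31.9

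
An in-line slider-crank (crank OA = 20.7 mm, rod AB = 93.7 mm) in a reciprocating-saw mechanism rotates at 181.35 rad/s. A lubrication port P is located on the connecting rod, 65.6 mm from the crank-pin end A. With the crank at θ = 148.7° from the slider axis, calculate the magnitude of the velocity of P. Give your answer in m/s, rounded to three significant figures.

1.95

ω = 181.3 rad/s.  Crank-pin speed |V_A| = rω = 3.7539 m/s, perpendicular to OA.
Rod angle: sinφ = −(r/L) sinθ ⇒ φ = -6.590°; ω_rod = −rω cosθ/√(L²−r²sin²θ) = +34.46 rad/s.
V_P = V_A + ω_rod × AP, with AP = 0.0656 m along the rod.
Components: V_Px = −rω sinθ − a·ω_rod·sinφ = -1.6908 m/s;  V_Py = rω cosθ + a·ω_rod·cosφ = -0.96194 m/s.
|V_P| = √(V_Px² + V_Py²) = 1.9453 m/s.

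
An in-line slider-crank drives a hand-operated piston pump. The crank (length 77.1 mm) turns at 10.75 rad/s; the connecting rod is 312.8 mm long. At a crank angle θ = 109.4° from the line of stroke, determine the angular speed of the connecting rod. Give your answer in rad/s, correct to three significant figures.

ω = 10.75 rad/s
The rod makes angle φ with the slider axis where L sinφ = r sinθ; differentiating, L cosφ·φ̇ = r ω cosθ.
L cosφ = √(L² − r² sin²θ) = 0.30423 m.
|ω_rod| = r ω |cosθ| / √(L² − r² sin²θ) = 0.0771·10.75·0.33216/0.30423 = 0.90492 rad/s.

0.905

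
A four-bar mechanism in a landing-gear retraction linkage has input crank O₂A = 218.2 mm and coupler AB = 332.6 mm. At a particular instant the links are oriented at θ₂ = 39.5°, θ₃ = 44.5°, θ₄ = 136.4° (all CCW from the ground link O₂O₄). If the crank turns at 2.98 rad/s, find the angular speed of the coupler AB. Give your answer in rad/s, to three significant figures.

ω₂ = 2.98 rad/s
Differentiating the loop-closure r₂e^{iθ₂}+r₃e^{iθ₃}=r₁+r₄e^{iθ₄} gives r₂ω₂e^{iθ₂}+r₃ω₃e^{iθ₃}=r₄ω₄e^{iθ₄}.
Eliminating the other unknown: ω₃ = r₂ω₂ sin(θ₄−θ₂) / [r₃ sin(θ₃−θ₄)].
Numerator sine = +0.99276; denominator sine = -0.99945.
Result = 0.2182·2.98·(+0.99276) / (0.3326·(-0.99945)) = -1.9419 rad/s; magnitude 1.9419 rad/s.

1.94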